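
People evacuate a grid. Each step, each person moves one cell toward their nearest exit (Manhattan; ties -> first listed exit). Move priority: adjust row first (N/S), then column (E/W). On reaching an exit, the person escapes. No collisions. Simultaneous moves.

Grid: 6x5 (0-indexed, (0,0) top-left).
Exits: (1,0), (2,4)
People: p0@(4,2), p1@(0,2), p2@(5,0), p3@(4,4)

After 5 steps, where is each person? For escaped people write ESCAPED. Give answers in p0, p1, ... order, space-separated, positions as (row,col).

Step 1: p0:(4,2)->(3,2) | p1:(0,2)->(1,2) | p2:(5,0)->(4,0) | p3:(4,4)->(3,4)
Step 2: p0:(3,2)->(2,2) | p1:(1,2)->(1,1) | p2:(4,0)->(3,0) | p3:(3,4)->(2,4)->EXIT
Step 3: p0:(2,2)->(2,3) | p1:(1,1)->(1,0)->EXIT | p2:(3,0)->(2,0) | p3:escaped
Step 4: p0:(2,3)->(2,4)->EXIT | p1:escaped | p2:(2,0)->(1,0)->EXIT | p3:escaped

ESCAPED ESCAPED ESCAPED ESCAPED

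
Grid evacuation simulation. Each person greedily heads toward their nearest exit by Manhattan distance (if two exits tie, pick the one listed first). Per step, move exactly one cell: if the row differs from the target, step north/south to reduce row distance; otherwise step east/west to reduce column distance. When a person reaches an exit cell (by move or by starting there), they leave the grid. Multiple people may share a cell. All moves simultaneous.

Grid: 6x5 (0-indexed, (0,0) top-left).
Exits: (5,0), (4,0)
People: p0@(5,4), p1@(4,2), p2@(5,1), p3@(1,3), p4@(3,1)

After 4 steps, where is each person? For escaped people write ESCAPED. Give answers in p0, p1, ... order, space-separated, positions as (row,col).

Step 1: p0:(5,4)->(5,3) | p1:(4,2)->(4,1) | p2:(5,1)->(5,0)->EXIT | p3:(1,3)->(2,3) | p4:(3,1)->(4,1)
Step 2: p0:(5,3)->(5,2) | p1:(4,1)->(4,0)->EXIT | p2:escaped | p3:(2,3)->(3,3) | p4:(4,1)->(4,0)->EXIT
Step 3: p0:(5,2)->(5,1) | p1:escaped | p2:escaped | p3:(3,3)->(4,3) | p4:escaped
Step 4: p0:(5,1)->(5,0)->EXIT | p1:escaped | p2:escaped | p3:(4,3)->(4,2) | p4:escaped

ESCAPED ESCAPED ESCAPED (4,2) ESCAPED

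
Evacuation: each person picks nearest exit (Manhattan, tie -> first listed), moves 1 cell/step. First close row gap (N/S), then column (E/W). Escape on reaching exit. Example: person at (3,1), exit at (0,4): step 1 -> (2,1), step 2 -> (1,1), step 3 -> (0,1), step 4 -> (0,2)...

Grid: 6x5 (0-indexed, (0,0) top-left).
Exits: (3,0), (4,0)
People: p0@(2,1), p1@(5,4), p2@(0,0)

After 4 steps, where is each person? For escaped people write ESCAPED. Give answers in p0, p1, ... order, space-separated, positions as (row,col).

Step 1: p0:(2,1)->(3,1) | p1:(5,4)->(4,4) | p2:(0,0)->(1,0)
Step 2: p0:(3,1)->(3,0)->EXIT | p1:(4,4)->(4,3) | p2:(1,0)->(2,0)
Step 3: p0:escaped | p1:(4,3)->(4,2) | p2:(2,0)->(3,0)->EXIT
Step 4: p0:escaped | p1:(4,2)->(4,1) | p2:escaped

ESCAPED (4,1) ESCAPED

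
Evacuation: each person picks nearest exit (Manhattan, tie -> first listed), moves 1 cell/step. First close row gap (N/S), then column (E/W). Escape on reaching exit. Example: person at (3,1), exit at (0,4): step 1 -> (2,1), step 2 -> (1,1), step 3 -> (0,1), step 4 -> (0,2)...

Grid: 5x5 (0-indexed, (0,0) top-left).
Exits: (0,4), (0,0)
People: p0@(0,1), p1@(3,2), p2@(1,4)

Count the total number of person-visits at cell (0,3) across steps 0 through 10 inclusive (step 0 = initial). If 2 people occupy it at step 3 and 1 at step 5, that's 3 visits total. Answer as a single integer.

Step 0: p0@(0,1) p1@(3,2) p2@(1,4) -> at (0,3): 0 [-], cum=0
Step 1: p0@ESC p1@(2,2) p2@ESC -> at (0,3): 0 [-], cum=0
Step 2: p0@ESC p1@(1,2) p2@ESC -> at (0,3): 0 [-], cum=0
Step 3: p0@ESC p1@(0,2) p2@ESC -> at (0,3): 0 [-], cum=0
Step 4: p0@ESC p1@(0,3) p2@ESC -> at (0,3): 1 [p1], cum=1
Step 5: p0@ESC p1@ESC p2@ESC -> at (0,3): 0 [-], cum=1
Total visits = 1

Answer: 1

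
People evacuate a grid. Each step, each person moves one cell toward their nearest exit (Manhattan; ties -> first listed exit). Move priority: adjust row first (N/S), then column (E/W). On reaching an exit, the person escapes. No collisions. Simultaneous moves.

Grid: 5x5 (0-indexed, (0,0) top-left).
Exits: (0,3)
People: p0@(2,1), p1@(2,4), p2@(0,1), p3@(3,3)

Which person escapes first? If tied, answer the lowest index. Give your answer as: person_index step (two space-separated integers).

Answer: 2 2

Derivation:
Step 1: p0:(2,1)->(1,1) | p1:(2,4)->(1,4) | p2:(0,1)->(0,2) | p3:(3,3)->(2,3)
Step 2: p0:(1,1)->(0,1) | p1:(1,4)->(0,4) | p2:(0,2)->(0,3)->EXIT | p3:(2,3)->(1,3)
Step 3: p0:(0,1)->(0,2) | p1:(0,4)->(0,3)->EXIT | p2:escaped | p3:(1,3)->(0,3)->EXIT
Step 4: p0:(0,2)->(0,3)->EXIT | p1:escaped | p2:escaped | p3:escaped
Exit steps: [4, 3, 2, 3]
First to escape: p2 at step 2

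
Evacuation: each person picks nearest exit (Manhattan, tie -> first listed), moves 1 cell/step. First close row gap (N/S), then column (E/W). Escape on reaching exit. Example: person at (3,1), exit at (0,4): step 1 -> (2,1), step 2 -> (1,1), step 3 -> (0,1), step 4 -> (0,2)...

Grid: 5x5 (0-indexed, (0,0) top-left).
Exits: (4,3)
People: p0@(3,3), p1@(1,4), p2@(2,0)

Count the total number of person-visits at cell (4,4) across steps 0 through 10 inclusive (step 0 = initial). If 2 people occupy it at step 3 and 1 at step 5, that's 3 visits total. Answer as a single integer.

Answer: 1

Derivation:
Step 0: p0@(3,3) p1@(1,4) p2@(2,0) -> at (4,4): 0 [-], cum=0
Step 1: p0@ESC p1@(2,4) p2@(3,0) -> at (4,4): 0 [-], cum=0
Step 2: p0@ESC p1@(3,4) p2@(4,0) -> at (4,4): 0 [-], cum=0
Step 3: p0@ESC p1@(4,4) p2@(4,1) -> at (4,4): 1 [p1], cum=1
Step 4: p0@ESC p1@ESC p2@(4,2) -> at (4,4): 0 [-], cum=1
Step 5: p0@ESC p1@ESC p2@ESC -> at (4,4): 0 [-], cum=1
Total visits = 1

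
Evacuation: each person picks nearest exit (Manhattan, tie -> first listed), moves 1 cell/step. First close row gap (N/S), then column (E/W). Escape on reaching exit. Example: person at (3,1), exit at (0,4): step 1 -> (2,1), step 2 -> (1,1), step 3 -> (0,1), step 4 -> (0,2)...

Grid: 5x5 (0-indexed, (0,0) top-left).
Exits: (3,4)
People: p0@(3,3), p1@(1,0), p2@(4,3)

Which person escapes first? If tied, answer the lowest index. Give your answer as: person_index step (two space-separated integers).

Step 1: p0:(3,3)->(3,4)->EXIT | p1:(1,0)->(2,0) | p2:(4,3)->(3,3)
Step 2: p0:escaped | p1:(2,0)->(3,0) | p2:(3,3)->(3,4)->EXIT
Step 3: p0:escaped | p1:(3,0)->(3,1) | p2:escaped
Step 4: p0:escaped | p1:(3,1)->(3,2) | p2:escaped
Step 5: p0:escaped | p1:(3,2)->(3,3) | p2:escaped
Step 6: p0:escaped | p1:(3,3)->(3,4)->EXIT | p2:escaped
Exit steps: [1, 6, 2]
First to escape: p0 at step 1

Answer: 0 1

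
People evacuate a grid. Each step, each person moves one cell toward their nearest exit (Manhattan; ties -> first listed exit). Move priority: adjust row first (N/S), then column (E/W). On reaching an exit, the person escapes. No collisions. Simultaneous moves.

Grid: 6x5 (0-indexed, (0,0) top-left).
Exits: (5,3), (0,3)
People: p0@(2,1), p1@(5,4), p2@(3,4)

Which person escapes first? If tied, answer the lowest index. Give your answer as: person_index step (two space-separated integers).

Answer: 1 1

Derivation:
Step 1: p0:(2,1)->(1,1) | p1:(5,4)->(5,3)->EXIT | p2:(3,4)->(4,4)
Step 2: p0:(1,1)->(0,1) | p1:escaped | p2:(4,4)->(5,4)
Step 3: p0:(0,1)->(0,2) | p1:escaped | p2:(5,4)->(5,3)->EXIT
Step 4: p0:(0,2)->(0,3)->EXIT | p1:escaped | p2:escaped
Exit steps: [4, 1, 3]
First to escape: p1 at step 1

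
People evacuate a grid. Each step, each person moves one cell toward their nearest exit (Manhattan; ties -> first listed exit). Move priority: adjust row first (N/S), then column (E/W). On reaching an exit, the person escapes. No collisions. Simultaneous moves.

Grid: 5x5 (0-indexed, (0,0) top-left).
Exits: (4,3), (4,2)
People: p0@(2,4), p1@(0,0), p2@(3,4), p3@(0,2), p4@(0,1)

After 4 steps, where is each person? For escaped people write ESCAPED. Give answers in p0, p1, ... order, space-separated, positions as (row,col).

Step 1: p0:(2,4)->(3,4) | p1:(0,0)->(1,0) | p2:(3,4)->(4,4) | p3:(0,2)->(1,2) | p4:(0,1)->(1,1)
Step 2: p0:(3,4)->(4,4) | p1:(1,0)->(2,0) | p2:(4,4)->(4,3)->EXIT | p3:(1,2)->(2,2) | p4:(1,1)->(2,1)
Step 3: p0:(4,4)->(4,3)->EXIT | p1:(2,0)->(3,0) | p2:escaped | p3:(2,2)->(3,2) | p4:(2,1)->(3,1)
Step 4: p0:escaped | p1:(3,0)->(4,0) | p2:escaped | p3:(3,2)->(4,2)->EXIT | p4:(3,1)->(4,1)

ESCAPED (4,0) ESCAPED ESCAPED (4,1)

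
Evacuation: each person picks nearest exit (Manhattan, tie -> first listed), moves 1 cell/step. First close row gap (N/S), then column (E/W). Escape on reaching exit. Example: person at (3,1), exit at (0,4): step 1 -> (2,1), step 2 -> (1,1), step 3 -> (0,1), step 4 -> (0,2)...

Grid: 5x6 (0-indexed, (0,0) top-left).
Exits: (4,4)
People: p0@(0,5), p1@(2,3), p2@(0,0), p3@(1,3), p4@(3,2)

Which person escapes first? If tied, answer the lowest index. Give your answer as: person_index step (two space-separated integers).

Step 1: p0:(0,5)->(1,5) | p1:(2,3)->(3,3) | p2:(0,0)->(1,0) | p3:(1,3)->(2,3) | p4:(3,2)->(4,2)
Step 2: p0:(1,5)->(2,5) | p1:(3,3)->(4,3) | p2:(1,0)->(2,0) | p3:(2,3)->(3,3) | p4:(4,2)->(4,3)
Step 3: p0:(2,5)->(3,5) | p1:(4,3)->(4,4)->EXIT | p2:(2,0)->(3,0) | p3:(3,3)->(4,3) | p4:(4,3)->(4,4)->EXIT
Step 4: p0:(3,5)->(4,5) | p1:escaped | p2:(3,0)->(4,0) | p3:(4,3)->(4,4)->EXIT | p4:escaped
Step 5: p0:(4,5)->(4,4)->EXIT | p1:escaped | p2:(4,0)->(4,1) | p3:escaped | p4:escaped
Step 6: p0:escaped | p1:escaped | p2:(4,1)->(4,2) | p3:escaped | p4:escaped
Step 7: p0:escaped | p1:escaped | p2:(4,2)->(4,3) | p3:escaped | p4:escaped
Step 8: p0:escaped | p1:escaped | p2:(4,3)->(4,4)->EXIT | p3:escaped | p4:escaped
Exit steps: [5, 3, 8, 4, 3]
First to escape: p1 at step 3

Answer: 1 3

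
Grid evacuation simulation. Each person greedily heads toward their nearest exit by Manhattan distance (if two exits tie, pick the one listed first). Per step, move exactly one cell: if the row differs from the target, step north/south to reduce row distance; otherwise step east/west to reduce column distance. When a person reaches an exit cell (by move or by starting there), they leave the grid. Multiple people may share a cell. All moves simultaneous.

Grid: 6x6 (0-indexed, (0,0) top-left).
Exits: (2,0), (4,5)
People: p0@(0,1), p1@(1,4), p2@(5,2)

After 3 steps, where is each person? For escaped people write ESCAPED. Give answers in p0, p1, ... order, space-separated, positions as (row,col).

Step 1: p0:(0,1)->(1,1) | p1:(1,4)->(2,4) | p2:(5,2)->(4,2)
Step 2: p0:(1,1)->(2,1) | p1:(2,4)->(3,4) | p2:(4,2)->(4,3)
Step 3: p0:(2,1)->(2,0)->EXIT | p1:(3,4)->(4,4) | p2:(4,3)->(4,4)

ESCAPED (4,4) (4,4)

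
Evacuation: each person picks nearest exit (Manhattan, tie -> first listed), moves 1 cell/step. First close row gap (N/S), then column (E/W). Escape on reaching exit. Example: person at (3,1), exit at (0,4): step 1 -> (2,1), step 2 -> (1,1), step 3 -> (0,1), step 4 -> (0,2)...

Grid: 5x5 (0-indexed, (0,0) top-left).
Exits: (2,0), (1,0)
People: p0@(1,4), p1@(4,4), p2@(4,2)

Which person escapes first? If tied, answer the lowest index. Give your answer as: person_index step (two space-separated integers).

Step 1: p0:(1,4)->(1,3) | p1:(4,4)->(3,4) | p2:(4,2)->(3,2)
Step 2: p0:(1,3)->(1,2) | p1:(3,4)->(2,4) | p2:(3,2)->(2,2)
Step 3: p0:(1,2)->(1,1) | p1:(2,4)->(2,3) | p2:(2,2)->(2,1)
Step 4: p0:(1,1)->(1,0)->EXIT | p1:(2,3)->(2,2) | p2:(2,1)->(2,0)->EXIT
Step 5: p0:escaped | p1:(2,2)->(2,1) | p2:escaped
Step 6: p0:escaped | p1:(2,1)->(2,0)->EXIT | p2:escaped
Exit steps: [4, 6, 4]
First to escape: p0 at step 4

Answer: 0 4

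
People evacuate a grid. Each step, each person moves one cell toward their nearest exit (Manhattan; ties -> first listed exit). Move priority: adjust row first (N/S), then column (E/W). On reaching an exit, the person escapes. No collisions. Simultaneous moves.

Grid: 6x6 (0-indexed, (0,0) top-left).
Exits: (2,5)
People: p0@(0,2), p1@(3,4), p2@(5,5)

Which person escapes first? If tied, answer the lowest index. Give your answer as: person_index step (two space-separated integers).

Answer: 1 2

Derivation:
Step 1: p0:(0,2)->(1,2) | p1:(3,4)->(2,4) | p2:(5,5)->(4,5)
Step 2: p0:(1,2)->(2,2) | p1:(2,4)->(2,5)->EXIT | p2:(4,5)->(3,5)
Step 3: p0:(2,2)->(2,3) | p1:escaped | p2:(3,5)->(2,5)->EXIT
Step 4: p0:(2,3)->(2,4) | p1:escaped | p2:escaped
Step 5: p0:(2,4)->(2,5)->EXIT | p1:escaped | p2:escaped
Exit steps: [5, 2, 3]
First to escape: p1 at step 2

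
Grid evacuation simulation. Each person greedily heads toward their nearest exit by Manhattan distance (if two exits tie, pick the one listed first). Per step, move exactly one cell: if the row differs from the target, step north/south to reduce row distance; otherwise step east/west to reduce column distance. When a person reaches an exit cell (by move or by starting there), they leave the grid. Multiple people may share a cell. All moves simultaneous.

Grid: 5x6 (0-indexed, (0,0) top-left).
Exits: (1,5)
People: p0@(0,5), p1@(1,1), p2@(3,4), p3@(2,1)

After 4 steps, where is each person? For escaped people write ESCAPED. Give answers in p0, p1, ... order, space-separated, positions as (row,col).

Step 1: p0:(0,5)->(1,5)->EXIT | p1:(1,1)->(1,2) | p2:(3,4)->(2,4) | p3:(2,1)->(1,1)
Step 2: p0:escaped | p1:(1,2)->(1,3) | p2:(2,4)->(1,4) | p3:(1,1)->(1,2)
Step 3: p0:escaped | p1:(1,3)->(1,4) | p2:(1,4)->(1,5)->EXIT | p3:(1,2)->(1,3)
Step 4: p0:escaped | p1:(1,4)->(1,5)->EXIT | p2:escaped | p3:(1,3)->(1,4)

ESCAPED ESCAPED ESCAPED (1,4)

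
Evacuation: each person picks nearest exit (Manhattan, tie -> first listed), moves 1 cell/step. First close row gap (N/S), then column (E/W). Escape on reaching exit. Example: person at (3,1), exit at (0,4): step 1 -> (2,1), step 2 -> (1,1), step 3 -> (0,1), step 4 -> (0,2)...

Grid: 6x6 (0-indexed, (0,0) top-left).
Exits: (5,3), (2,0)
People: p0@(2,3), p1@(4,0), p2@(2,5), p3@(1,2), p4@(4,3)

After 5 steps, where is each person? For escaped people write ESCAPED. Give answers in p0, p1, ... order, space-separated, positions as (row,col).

Step 1: p0:(2,3)->(3,3) | p1:(4,0)->(3,0) | p2:(2,5)->(3,5) | p3:(1,2)->(2,2) | p4:(4,3)->(5,3)->EXIT
Step 2: p0:(3,3)->(4,3) | p1:(3,0)->(2,0)->EXIT | p2:(3,5)->(4,5) | p3:(2,2)->(2,1) | p4:escaped
Step 3: p0:(4,3)->(5,3)->EXIT | p1:escaped | p2:(4,5)->(5,5) | p3:(2,1)->(2,0)->EXIT | p4:escaped
Step 4: p0:escaped | p1:escaped | p2:(5,5)->(5,4) | p3:escaped | p4:escaped
Step 5: p0:escaped | p1:escaped | p2:(5,4)->(5,3)->EXIT | p3:escaped | p4:escaped

ESCAPED ESCAPED ESCAPED ESCAPED ESCAPED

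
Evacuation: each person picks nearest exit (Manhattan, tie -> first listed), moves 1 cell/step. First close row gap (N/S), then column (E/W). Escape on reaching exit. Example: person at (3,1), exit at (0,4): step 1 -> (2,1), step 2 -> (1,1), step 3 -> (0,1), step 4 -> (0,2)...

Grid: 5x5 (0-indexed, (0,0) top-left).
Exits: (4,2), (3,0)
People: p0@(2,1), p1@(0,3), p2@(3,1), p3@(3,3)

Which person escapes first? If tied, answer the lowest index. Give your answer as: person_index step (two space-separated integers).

Answer: 2 1

Derivation:
Step 1: p0:(2,1)->(3,1) | p1:(0,3)->(1,3) | p2:(3,1)->(3,0)->EXIT | p3:(3,3)->(4,3)
Step 2: p0:(3,1)->(3,0)->EXIT | p1:(1,3)->(2,3) | p2:escaped | p3:(4,3)->(4,2)->EXIT
Step 3: p0:escaped | p1:(2,3)->(3,3) | p2:escaped | p3:escaped
Step 4: p0:escaped | p1:(3,3)->(4,3) | p2:escaped | p3:escaped
Step 5: p0:escaped | p1:(4,3)->(4,2)->EXIT | p2:escaped | p3:escaped
Exit steps: [2, 5, 1, 2]
First to escape: p2 at step 1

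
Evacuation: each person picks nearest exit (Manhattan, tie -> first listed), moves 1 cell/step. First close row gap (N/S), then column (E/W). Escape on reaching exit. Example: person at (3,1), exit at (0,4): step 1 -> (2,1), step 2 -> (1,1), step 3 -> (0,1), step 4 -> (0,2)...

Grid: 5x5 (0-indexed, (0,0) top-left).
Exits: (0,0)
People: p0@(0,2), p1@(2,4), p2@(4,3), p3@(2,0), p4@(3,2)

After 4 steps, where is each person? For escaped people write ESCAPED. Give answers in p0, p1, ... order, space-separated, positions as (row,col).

Step 1: p0:(0,2)->(0,1) | p1:(2,4)->(1,4) | p2:(4,3)->(3,3) | p3:(2,0)->(1,0) | p4:(3,2)->(2,2)
Step 2: p0:(0,1)->(0,0)->EXIT | p1:(1,4)->(0,4) | p2:(3,3)->(2,3) | p3:(1,0)->(0,0)->EXIT | p4:(2,2)->(1,2)
Step 3: p0:escaped | p1:(0,4)->(0,3) | p2:(2,3)->(1,3) | p3:escaped | p4:(1,2)->(0,2)
Step 4: p0:escaped | p1:(0,3)->(0,2) | p2:(1,3)->(0,3) | p3:escaped | p4:(0,2)->(0,1)

ESCAPED (0,2) (0,3) ESCAPED (0,1)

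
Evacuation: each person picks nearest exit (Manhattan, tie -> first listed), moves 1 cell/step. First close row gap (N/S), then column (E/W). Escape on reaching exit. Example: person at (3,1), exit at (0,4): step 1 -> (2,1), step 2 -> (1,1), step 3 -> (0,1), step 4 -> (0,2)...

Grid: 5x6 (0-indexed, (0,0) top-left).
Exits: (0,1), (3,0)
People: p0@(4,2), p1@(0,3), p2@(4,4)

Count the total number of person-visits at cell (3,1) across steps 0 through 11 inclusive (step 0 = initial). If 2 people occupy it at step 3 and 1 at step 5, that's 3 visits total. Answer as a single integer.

Step 0: p0@(4,2) p1@(0,3) p2@(4,4) -> at (3,1): 0 [-], cum=0
Step 1: p0@(3,2) p1@(0,2) p2@(3,4) -> at (3,1): 0 [-], cum=0
Step 2: p0@(3,1) p1@ESC p2@(3,3) -> at (3,1): 1 [p0], cum=1
Step 3: p0@ESC p1@ESC p2@(3,2) -> at (3,1): 0 [-], cum=1
Step 4: p0@ESC p1@ESC p2@(3,1) -> at (3,1): 1 [p2], cum=2
Step 5: p0@ESC p1@ESC p2@ESC -> at (3,1): 0 [-], cum=2
Total visits = 2

Answer: 2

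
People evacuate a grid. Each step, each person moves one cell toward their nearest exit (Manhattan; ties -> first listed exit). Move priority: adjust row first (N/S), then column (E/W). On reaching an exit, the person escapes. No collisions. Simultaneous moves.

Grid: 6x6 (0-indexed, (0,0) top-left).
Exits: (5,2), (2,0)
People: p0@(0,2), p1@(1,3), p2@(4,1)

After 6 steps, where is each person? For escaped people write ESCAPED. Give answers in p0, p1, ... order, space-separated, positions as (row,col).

Step 1: p0:(0,2)->(1,2) | p1:(1,3)->(2,3) | p2:(4,1)->(5,1)
Step 2: p0:(1,2)->(2,2) | p1:(2,3)->(2,2) | p2:(5,1)->(5,2)->EXIT
Step 3: p0:(2,2)->(2,1) | p1:(2,2)->(2,1) | p2:escaped
Step 4: p0:(2,1)->(2,0)->EXIT | p1:(2,1)->(2,0)->EXIT | p2:escaped

ESCAPED ESCAPED ESCAPED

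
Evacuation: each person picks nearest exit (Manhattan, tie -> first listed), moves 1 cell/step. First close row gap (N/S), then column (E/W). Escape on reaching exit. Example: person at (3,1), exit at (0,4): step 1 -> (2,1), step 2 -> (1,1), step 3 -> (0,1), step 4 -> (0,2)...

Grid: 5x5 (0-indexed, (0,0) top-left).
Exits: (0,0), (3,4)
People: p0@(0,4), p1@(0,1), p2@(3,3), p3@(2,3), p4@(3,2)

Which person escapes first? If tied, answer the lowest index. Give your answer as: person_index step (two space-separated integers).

Step 1: p0:(0,4)->(1,4) | p1:(0,1)->(0,0)->EXIT | p2:(3,3)->(3,4)->EXIT | p3:(2,3)->(3,3) | p4:(3,2)->(3,3)
Step 2: p0:(1,4)->(2,4) | p1:escaped | p2:escaped | p3:(3,3)->(3,4)->EXIT | p4:(3,3)->(3,4)->EXIT
Step 3: p0:(2,4)->(3,4)->EXIT | p1:escaped | p2:escaped | p3:escaped | p4:escaped
Exit steps: [3, 1, 1, 2, 2]
First to escape: p1 at step 1

Answer: 1 1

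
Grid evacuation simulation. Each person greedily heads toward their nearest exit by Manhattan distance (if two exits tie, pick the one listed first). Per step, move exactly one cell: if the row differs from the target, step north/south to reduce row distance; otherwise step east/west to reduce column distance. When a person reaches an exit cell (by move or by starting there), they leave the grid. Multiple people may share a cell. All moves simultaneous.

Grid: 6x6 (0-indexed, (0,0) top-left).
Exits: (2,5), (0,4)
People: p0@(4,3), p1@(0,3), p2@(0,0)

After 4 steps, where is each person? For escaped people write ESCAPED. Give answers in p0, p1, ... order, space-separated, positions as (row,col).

Step 1: p0:(4,3)->(3,3) | p1:(0,3)->(0,4)->EXIT | p2:(0,0)->(0,1)
Step 2: p0:(3,3)->(2,3) | p1:escaped | p2:(0,1)->(0,2)
Step 3: p0:(2,3)->(2,4) | p1:escaped | p2:(0,2)->(0,3)
Step 4: p0:(2,4)->(2,5)->EXIT | p1:escaped | p2:(0,3)->(0,4)->EXIT

ESCAPED ESCAPED ESCAPED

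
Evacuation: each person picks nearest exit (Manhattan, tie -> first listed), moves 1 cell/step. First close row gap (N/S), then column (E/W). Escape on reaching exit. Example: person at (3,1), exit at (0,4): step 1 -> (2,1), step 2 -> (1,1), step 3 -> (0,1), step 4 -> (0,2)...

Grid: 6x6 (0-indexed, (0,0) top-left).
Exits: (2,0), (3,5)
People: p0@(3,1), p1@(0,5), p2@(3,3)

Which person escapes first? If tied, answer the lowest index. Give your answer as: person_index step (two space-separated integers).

Step 1: p0:(3,1)->(2,1) | p1:(0,5)->(1,5) | p2:(3,3)->(3,4)
Step 2: p0:(2,1)->(2,0)->EXIT | p1:(1,5)->(2,5) | p2:(3,4)->(3,5)->EXIT
Step 3: p0:escaped | p1:(2,5)->(3,5)->EXIT | p2:escaped
Exit steps: [2, 3, 2]
First to escape: p0 at step 2

Answer: 0 2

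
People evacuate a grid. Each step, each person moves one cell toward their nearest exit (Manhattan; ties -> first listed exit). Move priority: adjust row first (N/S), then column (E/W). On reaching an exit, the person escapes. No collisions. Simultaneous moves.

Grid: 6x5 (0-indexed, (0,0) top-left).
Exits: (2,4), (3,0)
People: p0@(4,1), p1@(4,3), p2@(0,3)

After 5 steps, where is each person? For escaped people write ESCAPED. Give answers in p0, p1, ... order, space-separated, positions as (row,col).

Step 1: p0:(4,1)->(3,1) | p1:(4,3)->(3,3) | p2:(0,3)->(1,3)
Step 2: p0:(3,1)->(3,0)->EXIT | p1:(3,3)->(2,3) | p2:(1,3)->(2,3)
Step 3: p0:escaped | p1:(2,3)->(2,4)->EXIT | p2:(2,3)->(2,4)->EXIT

ESCAPED ESCAPED ESCAPED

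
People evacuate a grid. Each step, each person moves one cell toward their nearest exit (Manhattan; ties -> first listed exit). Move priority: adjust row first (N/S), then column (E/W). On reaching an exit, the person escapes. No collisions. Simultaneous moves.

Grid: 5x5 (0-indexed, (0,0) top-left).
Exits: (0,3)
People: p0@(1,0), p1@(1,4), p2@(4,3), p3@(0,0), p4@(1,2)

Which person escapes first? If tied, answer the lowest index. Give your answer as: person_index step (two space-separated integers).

Step 1: p0:(1,0)->(0,0) | p1:(1,4)->(0,4) | p2:(4,3)->(3,3) | p3:(0,0)->(0,1) | p4:(1,2)->(0,2)
Step 2: p0:(0,0)->(0,1) | p1:(0,4)->(0,3)->EXIT | p2:(3,3)->(2,3) | p3:(0,1)->(0,2) | p4:(0,2)->(0,3)->EXIT
Step 3: p0:(0,1)->(0,2) | p1:escaped | p2:(2,3)->(1,3) | p3:(0,2)->(0,3)->EXIT | p4:escaped
Step 4: p0:(0,2)->(0,3)->EXIT | p1:escaped | p2:(1,3)->(0,3)->EXIT | p3:escaped | p4:escaped
Exit steps: [4, 2, 4, 3, 2]
First to escape: p1 at step 2

Answer: 1 2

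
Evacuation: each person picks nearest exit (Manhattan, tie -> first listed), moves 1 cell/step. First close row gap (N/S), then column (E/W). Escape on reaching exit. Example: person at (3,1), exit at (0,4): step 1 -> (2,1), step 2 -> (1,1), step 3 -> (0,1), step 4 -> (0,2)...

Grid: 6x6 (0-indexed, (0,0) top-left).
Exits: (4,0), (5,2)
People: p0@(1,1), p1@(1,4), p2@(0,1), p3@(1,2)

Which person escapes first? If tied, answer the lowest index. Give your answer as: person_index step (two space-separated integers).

Answer: 0 4

Derivation:
Step 1: p0:(1,1)->(2,1) | p1:(1,4)->(2,4) | p2:(0,1)->(1,1) | p3:(1,2)->(2,2)
Step 2: p0:(2,1)->(3,1) | p1:(2,4)->(3,4) | p2:(1,1)->(2,1) | p3:(2,2)->(3,2)
Step 3: p0:(3,1)->(4,1) | p1:(3,4)->(4,4) | p2:(2,1)->(3,1) | p3:(3,2)->(4,2)
Step 4: p0:(4,1)->(4,0)->EXIT | p1:(4,4)->(5,4) | p2:(3,1)->(4,1) | p3:(4,2)->(5,2)->EXIT
Step 5: p0:escaped | p1:(5,4)->(5,3) | p2:(4,1)->(4,0)->EXIT | p3:escaped
Step 6: p0:escaped | p1:(5,3)->(5,2)->EXIT | p2:escaped | p3:escaped
Exit steps: [4, 6, 5, 4]
First to escape: p0 at step 4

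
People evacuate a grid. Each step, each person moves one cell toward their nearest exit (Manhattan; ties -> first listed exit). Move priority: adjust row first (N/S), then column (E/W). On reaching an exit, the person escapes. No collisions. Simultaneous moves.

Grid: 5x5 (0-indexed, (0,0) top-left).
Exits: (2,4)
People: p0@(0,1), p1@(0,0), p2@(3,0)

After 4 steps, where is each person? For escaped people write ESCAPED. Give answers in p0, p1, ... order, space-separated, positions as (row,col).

Step 1: p0:(0,1)->(1,1) | p1:(0,0)->(1,0) | p2:(3,0)->(2,0)
Step 2: p0:(1,1)->(2,1) | p1:(1,0)->(2,0) | p2:(2,0)->(2,1)
Step 3: p0:(2,1)->(2,2) | p1:(2,0)->(2,1) | p2:(2,1)->(2,2)
Step 4: p0:(2,2)->(2,3) | p1:(2,1)->(2,2) | p2:(2,2)->(2,3)

(2,3) (2,2) (2,3)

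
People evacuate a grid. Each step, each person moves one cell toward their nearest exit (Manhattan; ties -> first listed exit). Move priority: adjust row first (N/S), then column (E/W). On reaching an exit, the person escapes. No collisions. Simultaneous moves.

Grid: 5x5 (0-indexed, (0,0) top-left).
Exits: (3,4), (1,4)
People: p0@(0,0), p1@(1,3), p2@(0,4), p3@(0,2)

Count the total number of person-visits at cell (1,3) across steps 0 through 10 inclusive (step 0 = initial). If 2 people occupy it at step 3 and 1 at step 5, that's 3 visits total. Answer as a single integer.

Step 0: p0@(0,0) p1@(1,3) p2@(0,4) p3@(0,2) -> at (1,3): 1 [p1], cum=1
Step 1: p0@(1,0) p1@ESC p2@ESC p3@(1,2) -> at (1,3): 0 [-], cum=1
Step 2: p0@(1,1) p1@ESC p2@ESC p3@(1,3) -> at (1,3): 1 [p3], cum=2
Step 3: p0@(1,2) p1@ESC p2@ESC p3@ESC -> at (1,3): 0 [-], cum=2
Step 4: p0@(1,3) p1@ESC p2@ESC p3@ESC -> at (1,3): 1 [p0], cum=3
Step 5: p0@ESC p1@ESC p2@ESC p3@ESC -> at (1,3): 0 [-], cum=3
Total visits = 3

Answer: 3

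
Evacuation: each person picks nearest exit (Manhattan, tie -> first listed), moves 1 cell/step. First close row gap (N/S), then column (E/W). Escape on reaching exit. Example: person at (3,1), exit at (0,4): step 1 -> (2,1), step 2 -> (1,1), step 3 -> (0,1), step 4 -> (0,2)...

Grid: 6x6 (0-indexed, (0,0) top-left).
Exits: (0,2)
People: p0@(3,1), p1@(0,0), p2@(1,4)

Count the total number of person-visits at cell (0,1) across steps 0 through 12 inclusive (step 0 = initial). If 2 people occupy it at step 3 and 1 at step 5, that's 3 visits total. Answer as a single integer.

Step 0: p0@(3,1) p1@(0,0) p2@(1,4) -> at (0,1): 0 [-], cum=0
Step 1: p0@(2,1) p1@(0,1) p2@(0,4) -> at (0,1): 1 [p1], cum=1
Step 2: p0@(1,1) p1@ESC p2@(0,3) -> at (0,1): 0 [-], cum=1
Step 3: p0@(0,1) p1@ESC p2@ESC -> at (0,1): 1 [p0], cum=2
Step 4: p0@ESC p1@ESC p2@ESC -> at (0,1): 0 [-], cum=2
Total visits = 2

Answer: 2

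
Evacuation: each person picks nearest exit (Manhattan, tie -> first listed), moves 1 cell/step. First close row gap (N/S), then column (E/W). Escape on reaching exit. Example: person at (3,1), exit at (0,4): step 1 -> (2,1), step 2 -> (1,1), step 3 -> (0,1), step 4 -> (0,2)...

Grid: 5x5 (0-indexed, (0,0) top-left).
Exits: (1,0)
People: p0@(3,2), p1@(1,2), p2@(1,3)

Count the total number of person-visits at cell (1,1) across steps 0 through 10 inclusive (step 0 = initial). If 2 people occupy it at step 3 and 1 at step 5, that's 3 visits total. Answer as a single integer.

Step 0: p0@(3,2) p1@(1,2) p2@(1,3) -> at (1,1): 0 [-], cum=0
Step 1: p0@(2,2) p1@(1,1) p2@(1,2) -> at (1,1): 1 [p1], cum=1
Step 2: p0@(1,2) p1@ESC p2@(1,1) -> at (1,1): 1 [p2], cum=2
Step 3: p0@(1,1) p1@ESC p2@ESC -> at (1,1): 1 [p0], cum=3
Step 4: p0@ESC p1@ESC p2@ESC -> at (1,1): 0 [-], cum=3
Total visits = 3

Answer: 3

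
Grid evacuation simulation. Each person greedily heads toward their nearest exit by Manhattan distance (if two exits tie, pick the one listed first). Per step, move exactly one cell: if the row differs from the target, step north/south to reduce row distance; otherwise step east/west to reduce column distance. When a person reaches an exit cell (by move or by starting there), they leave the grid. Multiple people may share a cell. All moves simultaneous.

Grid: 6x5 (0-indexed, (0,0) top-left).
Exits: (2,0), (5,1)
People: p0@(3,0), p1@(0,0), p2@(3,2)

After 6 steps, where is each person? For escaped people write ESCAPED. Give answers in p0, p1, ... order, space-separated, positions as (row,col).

Step 1: p0:(3,0)->(2,0)->EXIT | p1:(0,0)->(1,0) | p2:(3,2)->(2,2)
Step 2: p0:escaped | p1:(1,0)->(2,0)->EXIT | p2:(2,2)->(2,1)
Step 3: p0:escaped | p1:escaped | p2:(2,1)->(2,0)->EXIT

ESCAPED ESCAPED ESCAPED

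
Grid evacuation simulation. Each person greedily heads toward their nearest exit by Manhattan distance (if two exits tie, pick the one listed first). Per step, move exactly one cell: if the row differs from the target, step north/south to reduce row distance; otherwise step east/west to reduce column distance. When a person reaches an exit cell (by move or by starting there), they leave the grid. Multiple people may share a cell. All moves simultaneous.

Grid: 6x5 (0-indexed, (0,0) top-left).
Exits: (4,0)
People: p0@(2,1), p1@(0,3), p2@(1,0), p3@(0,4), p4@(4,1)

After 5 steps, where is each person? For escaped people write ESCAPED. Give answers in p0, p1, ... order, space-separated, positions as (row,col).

Step 1: p0:(2,1)->(3,1) | p1:(0,3)->(1,3) | p2:(1,0)->(2,0) | p3:(0,4)->(1,4) | p4:(4,1)->(4,0)->EXIT
Step 2: p0:(3,1)->(4,1) | p1:(1,3)->(2,3) | p2:(2,0)->(3,0) | p3:(1,4)->(2,4) | p4:escaped
Step 3: p0:(4,1)->(4,0)->EXIT | p1:(2,3)->(3,3) | p2:(3,0)->(4,0)->EXIT | p3:(2,4)->(3,4) | p4:escaped
Step 4: p0:escaped | p1:(3,3)->(4,3) | p2:escaped | p3:(3,4)->(4,4) | p4:escaped
Step 5: p0:escaped | p1:(4,3)->(4,2) | p2:escaped | p3:(4,4)->(4,3) | p4:escaped

ESCAPED (4,2) ESCAPED (4,3) ESCAPED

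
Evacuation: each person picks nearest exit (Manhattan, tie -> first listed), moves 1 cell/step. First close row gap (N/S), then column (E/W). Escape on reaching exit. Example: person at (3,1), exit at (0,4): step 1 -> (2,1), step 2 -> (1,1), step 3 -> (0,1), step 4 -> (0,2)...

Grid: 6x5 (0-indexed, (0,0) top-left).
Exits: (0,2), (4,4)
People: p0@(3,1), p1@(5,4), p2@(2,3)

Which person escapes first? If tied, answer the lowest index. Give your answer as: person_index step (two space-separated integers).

Answer: 1 1

Derivation:
Step 1: p0:(3,1)->(2,1) | p1:(5,4)->(4,4)->EXIT | p2:(2,3)->(1,3)
Step 2: p0:(2,1)->(1,1) | p1:escaped | p2:(1,3)->(0,3)
Step 3: p0:(1,1)->(0,1) | p1:escaped | p2:(0,3)->(0,2)->EXIT
Step 4: p0:(0,1)->(0,2)->EXIT | p1:escaped | p2:escaped
Exit steps: [4, 1, 3]
First to escape: p1 at step 1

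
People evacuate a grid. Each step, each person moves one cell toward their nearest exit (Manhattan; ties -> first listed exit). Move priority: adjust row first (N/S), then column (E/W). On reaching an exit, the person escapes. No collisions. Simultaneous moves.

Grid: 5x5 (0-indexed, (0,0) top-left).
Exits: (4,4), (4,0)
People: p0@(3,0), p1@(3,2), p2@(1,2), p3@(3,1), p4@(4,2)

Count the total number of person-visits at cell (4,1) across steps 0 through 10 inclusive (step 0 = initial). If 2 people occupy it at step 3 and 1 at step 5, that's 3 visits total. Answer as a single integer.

Answer: 1

Derivation:
Step 0: p0@(3,0) p1@(3,2) p2@(1,2) p3@(3,1) p4@(4,2) -> at (4,1): 0 [-], cum=0
Step 1: p0@ESC p1@(4,2) p2@(2,2) p3@(4,1) p4@(4,3) -> at (4,1): 1 [p3], cum=1
Step 2: p0@ESC p1@(4,3) p2@(3,2) p3@ESC p4@ESC -> at (4,1): 0 [-], cum=1
Step 3: p0@ESC p1@ESC p2@(4,2) p3@ESC p4@ESC -> at (4,1): 0 [-], cum=1
Step 4: p0@ESC p1@ESC p2@(4,3) p3@ESC p4@ESC -> at (4,1): 0 [-], cum=1
Step 5: p0@ESC p1@ESC p2@ESC p3@ESC p4@ESC -> at (4,1): 0 [-], cum=1
Total visits = 1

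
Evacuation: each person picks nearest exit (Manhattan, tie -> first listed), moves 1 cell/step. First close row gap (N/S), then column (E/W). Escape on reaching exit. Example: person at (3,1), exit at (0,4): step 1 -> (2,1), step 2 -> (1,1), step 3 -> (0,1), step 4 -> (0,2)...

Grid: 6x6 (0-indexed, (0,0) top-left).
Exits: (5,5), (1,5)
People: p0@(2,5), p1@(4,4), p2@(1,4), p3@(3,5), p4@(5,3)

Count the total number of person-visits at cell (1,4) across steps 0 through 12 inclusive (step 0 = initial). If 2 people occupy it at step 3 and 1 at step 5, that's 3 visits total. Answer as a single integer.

Answer: 1

Derivation:
Step 0: p0@(2,5) p1@(4,4) p2@(1,4) p3@(3,5) p4@(5,3) -> at (1,4): 1 [p2], cum=1
Step 1: p0@ESC p1@(5,4) p2@ESC p3@(4,5) p4@(5,4) -> at (1,4): 0 [-], cum=1
Step 2: p0@ESC p1@ESC p2@ESC p3@ESC p4@ESC -> at (1,4): 0 [-], cum=1
Total visits = 1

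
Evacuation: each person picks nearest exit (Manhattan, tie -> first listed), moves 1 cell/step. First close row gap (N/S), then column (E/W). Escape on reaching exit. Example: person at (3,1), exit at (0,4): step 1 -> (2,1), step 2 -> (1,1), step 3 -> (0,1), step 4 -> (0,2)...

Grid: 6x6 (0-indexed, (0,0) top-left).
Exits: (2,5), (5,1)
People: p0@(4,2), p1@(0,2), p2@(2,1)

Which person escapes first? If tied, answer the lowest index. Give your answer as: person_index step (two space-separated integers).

Step 1: p0:(4,2)->(5,2) | p1:(0,2)->(1,2) | p2:(2,1)->(3,1)
Step 2: p0:(5,2)->(5,1)->EXIT | p1:(1,2)->(2,2) | p2:(3,1)->(4,1)
Step 3: p0:escaped | p1:(2,2)->(2,3) | p2:(4,1)->(5,1)->EXIT
Step 4: p0:escaped | p1:(2,3)->(2,4) | p2:escaped
Step 5: p0:escaped | p1:(2,4)->(2,5)->EXIT | p2:escaped
Exit steps: [2, 5, 3]
First to escape: p0 at step 2

Answer: 0 2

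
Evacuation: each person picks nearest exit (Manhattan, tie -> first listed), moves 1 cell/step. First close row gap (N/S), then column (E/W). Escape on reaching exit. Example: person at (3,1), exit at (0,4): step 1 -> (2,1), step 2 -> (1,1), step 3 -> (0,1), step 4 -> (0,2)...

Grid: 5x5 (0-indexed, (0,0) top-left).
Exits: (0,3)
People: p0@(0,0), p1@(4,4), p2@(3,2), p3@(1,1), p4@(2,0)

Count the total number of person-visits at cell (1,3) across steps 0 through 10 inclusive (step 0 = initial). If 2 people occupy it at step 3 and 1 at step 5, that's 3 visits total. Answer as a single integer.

Answer: 0

Derivation:
Step 0: p0@(0,0) p1@(4,4) p2@(3,2) p3@(1,1) p4@(2,0) -> at (1,3): 0 [-], cum=0
Step 1: p0@(0,1) p1@(3,4) p2@(2,2) p3@(0,1) p4@(1,0) -> at (1,3): 0 [-], cum=0
Step 2: p0@(0,2) p1@(2,4) p2@(1,2) p3@(0,2) p4@(0,0) -> at (1,3): 0 [-], cum=0
Step 3: p0@ESC p1@(1,4) p2@(0,2) p3@ESC p4@(0,1) -> at (1,3): 0 [-], cum=0
Step 4: p0@ESC p1@(0,4) p2@ESC p3@ESC p4@(0,2) -> at (1,3): 0 [-], cum=0
Step 5: p0@ESC p1@ESC p2@ESC p3@ESC p4@ESC -> at (1,3): 0 [-], cum=0
Total visits = 0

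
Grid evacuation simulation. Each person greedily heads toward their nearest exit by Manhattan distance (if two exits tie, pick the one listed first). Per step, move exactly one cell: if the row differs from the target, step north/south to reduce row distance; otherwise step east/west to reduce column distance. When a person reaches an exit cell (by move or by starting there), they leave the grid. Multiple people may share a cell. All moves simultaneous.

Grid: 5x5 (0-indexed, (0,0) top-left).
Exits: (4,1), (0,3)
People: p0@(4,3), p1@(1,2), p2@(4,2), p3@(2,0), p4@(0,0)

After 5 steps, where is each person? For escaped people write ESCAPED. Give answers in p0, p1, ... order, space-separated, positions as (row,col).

Step 1: p0:(4,3)->(4,2) | p1:(1,2)->(0,2) | p2:(4,2)->(4,1)->EXIT | p3:(2,0)->(3,0) | p4:(0,0)->(0,1)
Step 2: p0:(4,2)->(4,1)->EXIT | p1:(0,2)->(0,3)->EXIT | p2:escaped | p3:(3,0)->(4,0) | p4:(0,1)->(0,2)
Step 3: p0:escaped | p1:escaped | p2:escaped | p3:(4,0)->(4,1)->EXIT | p4:(0,2)->(0,3)->EXIT

ESCAPED ESCAPED ESCAPED ESCAPED ESCAPED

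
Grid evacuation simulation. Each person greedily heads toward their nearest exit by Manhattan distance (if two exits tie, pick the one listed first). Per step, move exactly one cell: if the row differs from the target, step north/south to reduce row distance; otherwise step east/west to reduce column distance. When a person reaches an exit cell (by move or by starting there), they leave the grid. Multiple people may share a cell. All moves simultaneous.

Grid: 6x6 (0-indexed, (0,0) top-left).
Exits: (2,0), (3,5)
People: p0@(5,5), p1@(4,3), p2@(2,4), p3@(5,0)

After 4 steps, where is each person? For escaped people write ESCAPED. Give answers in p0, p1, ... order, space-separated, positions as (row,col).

Step 1: p0:(5,5)->(4,5) | p1:(4,3)->(3,3) | p2:(2,4)->(3,4) | p3:(5,0)->(4,0)
Step 2: p0:(4,5)->(3,5)->EXIT | p1:(3,3)->(3,4) | p2:(3,4)->(3,5)->EXIT | p3:(4,0)->(3,0)
Step 3: p0:escaped | p1:(3,4)->(3,5)->EXIT | p2:escaped | p3:(3,0)->(2,0)->EXIT

ESCAPED ESCAPED ESCAPED ESCAPED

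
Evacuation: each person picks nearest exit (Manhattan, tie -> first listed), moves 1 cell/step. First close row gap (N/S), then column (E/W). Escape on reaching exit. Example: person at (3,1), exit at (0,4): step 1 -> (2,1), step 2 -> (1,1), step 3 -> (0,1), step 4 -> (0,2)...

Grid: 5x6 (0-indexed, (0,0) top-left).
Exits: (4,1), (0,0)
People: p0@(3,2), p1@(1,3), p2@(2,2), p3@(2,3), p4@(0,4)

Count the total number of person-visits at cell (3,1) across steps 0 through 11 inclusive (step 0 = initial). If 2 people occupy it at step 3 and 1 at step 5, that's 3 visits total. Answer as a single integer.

Answer: 0

Derivation:
Step 0: p0@(3,2) p1@(1,3) p2@(2,2) p3@(2,3) p4@(0,4) -> at (3,1): 0 [-], cum=0
Step 1: p0@(4,2) p1@(0,3) p2@(3,2) p3@(3,3) p4@(0,3) -> at (3,1): 0 [-], cum=0
Step 2: p0@ESC p1@(0,2) p2@(4,2) p3@(4,3) p4@(0,2) -> at (3,1): 0 [-], cum=0
Step 3: p0@ESC p1@(0,1) p2@ESC p3@(4,2) p4@(0,1) -> at (3,1): 0 [-], cum=0
Step 4: p0@ESC p1@ESC p2@ESC p3@ESC p4@ESC -> at (3,1): 0 [-], cum=0
Total visits = 0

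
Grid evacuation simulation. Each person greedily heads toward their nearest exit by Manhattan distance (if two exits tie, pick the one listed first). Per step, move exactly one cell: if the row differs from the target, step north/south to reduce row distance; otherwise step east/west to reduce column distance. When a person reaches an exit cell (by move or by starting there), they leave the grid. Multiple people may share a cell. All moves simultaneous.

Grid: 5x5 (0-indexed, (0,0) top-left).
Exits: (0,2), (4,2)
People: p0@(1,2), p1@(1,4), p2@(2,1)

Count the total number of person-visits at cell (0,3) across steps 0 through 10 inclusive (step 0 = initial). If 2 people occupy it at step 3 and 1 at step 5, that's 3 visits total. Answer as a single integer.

Answer: 1

Derivation:
Step 0: p0@(1,2) p1@(1,4) p2@(2,1) -> at (0,3): 0 [-], cum=0
Step 1: p0@ESC p1@(0,4) p2@(1,1) -> at (0,3): 0 [-], cum=0
Step 2: p0@ESC p1@(0,3) p2@(0,1) -> at (0,3): 1 [p1], cum=1
Step 3: p0@ESC p1@ESC p2@ESC -> at (0,3): 0 [-], cum=1
Total visits = 1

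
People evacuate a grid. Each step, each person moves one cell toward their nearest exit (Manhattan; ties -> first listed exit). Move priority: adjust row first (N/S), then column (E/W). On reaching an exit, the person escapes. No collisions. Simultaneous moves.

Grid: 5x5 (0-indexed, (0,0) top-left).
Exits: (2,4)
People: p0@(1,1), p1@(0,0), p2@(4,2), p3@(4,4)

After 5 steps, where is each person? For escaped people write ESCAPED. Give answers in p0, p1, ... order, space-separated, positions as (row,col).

Step 1: p0:(1,1)->(2,1) | p1:(0,0)->(1,0) | p2:(4,2)->(3,2) | p3:(4,4)->(3,4)
Step 2: p0:(2,1)->(2,2) | p1:(1,0)->(2,0) | p2:(3,2)->(2,2) | p3:(3,4)->(2,4)->EXIT
Step 3: p0:(2,2)->(2,3) | p1:(2,0)->(2,1) | p2:(2,2)->(2,3) | p3:escaped
Step 4: p0:(2,3)->(2,4)->EXIT | p1:(2,1)->(2,2) | p2:(2,3)->(2,4)->EXIT | p3:escaped
Step 5: p0:escaped | p1:(2,2)->(2,3) | p2:escaped | p3:escaped

ESCAPED (2,3) ESCAPED ESCAPED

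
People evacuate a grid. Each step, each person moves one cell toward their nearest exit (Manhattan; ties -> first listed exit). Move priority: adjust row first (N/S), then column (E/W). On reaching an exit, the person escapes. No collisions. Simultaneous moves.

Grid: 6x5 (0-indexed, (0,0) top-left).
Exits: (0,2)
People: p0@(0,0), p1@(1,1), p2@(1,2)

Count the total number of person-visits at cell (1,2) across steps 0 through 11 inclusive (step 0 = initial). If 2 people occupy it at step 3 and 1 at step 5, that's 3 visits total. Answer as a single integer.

Step 0: p0@(0,0) p1@(1,1) p2@(1,2) -> at (1,2): 1 [p2], cum=1
Step 1: p0@(0,1) p1@(0,1) p2@ESC -> at (1,2): 0 [-], cum=1
Step 2: p0@ESC p1@ESC p2@ESC -> at (1,2): 0 [-], cum=1
Total visits = 1

Answer: 1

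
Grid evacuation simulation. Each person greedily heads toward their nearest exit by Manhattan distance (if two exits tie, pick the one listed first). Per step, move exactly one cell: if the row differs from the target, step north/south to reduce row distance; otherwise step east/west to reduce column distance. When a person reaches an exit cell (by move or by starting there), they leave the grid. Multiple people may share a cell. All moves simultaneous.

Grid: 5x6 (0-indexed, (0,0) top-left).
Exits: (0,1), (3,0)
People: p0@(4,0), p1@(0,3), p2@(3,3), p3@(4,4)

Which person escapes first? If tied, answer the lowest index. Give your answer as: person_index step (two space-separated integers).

Answer: 0 1

Derivation:
Step 1: p0:(4,0)->(3,0)->EXIT | p1:(0,3)->(0,2) | p2:(3,3)->(3,2) | p3:(4,4)->(3,4)
Step 2: p0:escaped | p1:(0,2)->(0,1)->EXIT | p2:(3,2)->(3,1) | p3:(3,4)->(3,3)
Step 3: p0:escaped | p1:escaped | p2:(3,1)->(3,0)->EXIT | p3:(3,3)->(3,2)
Step 4: p0:escaped | p1:escaped | p2:escaped | p3:(3,2)->(3,1)
Step 5: p0:escaped | p1:escaped | p2:escaped | p3:(3,1)->(3,0)->EXIT
Exit steps: [1, 2, 3, 5]
First to escape: p0 at step 1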